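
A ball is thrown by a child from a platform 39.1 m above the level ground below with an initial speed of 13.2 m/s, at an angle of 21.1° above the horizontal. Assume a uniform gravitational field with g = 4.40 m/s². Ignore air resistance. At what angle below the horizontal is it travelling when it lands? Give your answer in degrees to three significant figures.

57.3°

Resolve: vₓ = 13.20 cos 21.1° = 12.31 m/s and v_y0 = 13.20 sin 21.1° = 4.752 m/s.
Vertical motion (up positive, ground at y = 0): 2.200 t² − (4.752) t − 39.1 = 0, so t = (4.752 + √(4.752² + 2·4.40·39.1)) / 4.40 = (4.752 + 19.15) / 4.40 = 5.432 s.
At impact: v_y = v_y0 − g t = −19.15 m/s; vₓ = 12.31 m/s.
Angle below horizontal: arctan(|v_y|/vₓ) = arctan(19.15/12.31) = 57.25°.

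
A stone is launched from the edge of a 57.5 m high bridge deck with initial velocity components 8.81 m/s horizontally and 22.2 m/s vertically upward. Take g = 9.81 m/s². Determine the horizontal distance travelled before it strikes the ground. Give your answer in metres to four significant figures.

The projectile lands when y = 57.5 + (22.20) t − ½·9.81·t² = 0. Positive root: t = (22.20 + √(22.20² + 2·9.81·57.5)) / 9.81 = (22.20 + 40.26) / 9.81 = 6.367 s.
Horizontal distance: R = vₓ t = 8.810 × 6.367 = 56.09 m.

56.09 m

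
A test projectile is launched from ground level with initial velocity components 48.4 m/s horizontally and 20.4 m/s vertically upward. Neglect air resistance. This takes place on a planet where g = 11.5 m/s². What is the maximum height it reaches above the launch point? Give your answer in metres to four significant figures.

18.09 m

Maximum height: H = v_y0² / (2g) = 20.40² / (2 × 11.5) = 18.09 m.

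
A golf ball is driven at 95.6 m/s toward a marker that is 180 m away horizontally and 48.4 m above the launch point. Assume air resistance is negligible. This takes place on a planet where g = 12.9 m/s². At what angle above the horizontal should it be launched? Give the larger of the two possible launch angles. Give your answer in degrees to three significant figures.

82.4°

Trajectory: y = x tanθ − g x² (1 + tan²θ)/(2v₀²). With x = 180, y = 48.4, v₀ = 95.6, g = 12.9:
22.87 tan²θ − 180 tanθ + (71.27) = 0.
tanθ = [180 ± √(180² − 4 × 22.87 × (71.27))] / (2 × 22.87) = (180 ± 160.9) / 45.73, giving tanθ = 0.4181 or 7.454.
θ = 22.69° or 82.36°; the larger is 82.36°.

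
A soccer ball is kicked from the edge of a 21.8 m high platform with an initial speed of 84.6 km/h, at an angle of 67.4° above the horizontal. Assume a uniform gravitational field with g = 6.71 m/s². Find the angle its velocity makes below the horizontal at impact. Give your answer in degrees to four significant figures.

71.90°

Convert: 84.6 km/h = 84.6/3.6 = 23.50 m/s.
vₓ = 23.50 cos 67.4° = 9.031 m/s; v_y0 = 23.50 sin 67.4° = 21.70 m/s.
With up positive and y = 0 at the ground: y(t) = 21.8 + (21.70) t − 3.355 t². Setting y = 0 and taking the positive root: t = [21.70 + √(21.70² + 2·6.71·21.8)] / 6.71 = (21.70 + 27.63) / 6.71 = 7.351 s.
At impact: v_y = v_y0 − g t = −27.63 m/s; vₓ = 9.031 m/s.
Angle below horizontal: arctan(|v_y|/vₓ) = arctan(27.63/9.031) = 71.90°.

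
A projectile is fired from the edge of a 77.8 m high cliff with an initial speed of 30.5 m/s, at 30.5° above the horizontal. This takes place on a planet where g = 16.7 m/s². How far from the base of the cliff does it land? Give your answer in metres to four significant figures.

Horizontal component vₓ = 30.50 cos 30.5° = 26.28 m/s; vertical v_y0 = 30.50 sin 30.5° = 15.48 m/s.
The projectile lands when y = 77.8 + (15.48) t − ½·16.7·t² = 0. Positive root: t = (15.48 + √(15.48² + 2·16.7·77.8)) / 16.7 = (15.48 + 53.27) / 16.7 = 4.117 s.
Horizontal distance: R = vₓ t = 26.28 × 4.117 = 108.2 m.

108.2 m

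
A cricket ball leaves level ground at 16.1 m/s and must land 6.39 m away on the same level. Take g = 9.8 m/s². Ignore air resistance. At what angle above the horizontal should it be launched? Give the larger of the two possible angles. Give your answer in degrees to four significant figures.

83.01°

R = v₀² sin 2θ / g gives sin 2θ = gR/v₀² = 9.80·6.39/16.1² = 0.2416.
2θ = 13.98° or 180° − 13.98° = 166.0°, so θ = 6.990° or 83.01°.
The larger angle is 83.01°.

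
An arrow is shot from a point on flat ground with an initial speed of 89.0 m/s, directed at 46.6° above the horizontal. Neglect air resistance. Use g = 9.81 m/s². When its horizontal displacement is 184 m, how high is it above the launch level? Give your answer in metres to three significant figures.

150 m

Horizontal component vₓ = 89.00 cos 46.6° = 61.15 m/s; vertical v_y0 = 89.00 sin 46.6° = 64.67 m/s.
At x = 184 m, t = x/vₓ = 184/61.15 = 3.009 s.
Height: y = v_y0 t − ½ g t² = 64.67 × 3.009 − 4.905 × 3.009² = 194.6 − 44.41 = 150.2 m.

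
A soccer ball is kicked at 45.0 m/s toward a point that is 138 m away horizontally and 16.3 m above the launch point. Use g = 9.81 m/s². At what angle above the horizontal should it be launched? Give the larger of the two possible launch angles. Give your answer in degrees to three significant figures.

Trajectory: y = x tanθ − g x² (1 + tan²θ)/(2v₀²). With x = 138, y = 16.3, v₀ = 45.0, g = 9.81:
46.13 tan²θ − 138 tanθ + (62.43) = 0.
tanθ = [138 ± √(138² − 4 × 46.13 × (62.43))] / (2 × 46.13) = (138 ± 86.75) / 92.26, giving tanθ = 0.5555 or 2.436.
θ = 29.05° or 67.68°; the larger is 67.68°.

67.7°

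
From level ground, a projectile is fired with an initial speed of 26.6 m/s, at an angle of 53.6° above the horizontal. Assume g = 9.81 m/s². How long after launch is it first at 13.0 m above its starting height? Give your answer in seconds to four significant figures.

0.7289 s

vₓ = 26.60 cos 53.6° = 15.78 m/s; v_y0 = 26.60 sin 53.6° = 21.41 m/s.
Height y(t) = 21.41 t − 4.905 t² = 13.0 gives 4.905 t² − 21.41 t + 13.0 = 0.
Quadratic formula: t = (21.41 ± √203.34) / 9.81 = (21.41 ± 14.26) / 9.81 → t = 0.7289 s or 3.636 s.
The first (ascending) time is 0.7289 s.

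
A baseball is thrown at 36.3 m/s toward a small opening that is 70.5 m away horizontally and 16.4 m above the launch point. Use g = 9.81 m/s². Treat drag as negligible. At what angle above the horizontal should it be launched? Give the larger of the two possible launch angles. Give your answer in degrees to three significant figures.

72.8°

Trajectory: y = x tanθ − g x² (1 + tan²θ)/(2v₀²). With x = 70.5, y = 16.4, v₀ = 36.3, g = 9.81:
18.50 tan²θ − 70.5 tanθ + (34.90) = 0.
tanθ = [70.5 ± √(70.5² − 4 × 18.50 × (34.90))] / (2 × 18.50) = (70.5 ± 48.86) / 37.00, giving tanθ = 0.5848 or 3.226.
θ = 30.32° or 72.78°; the larger is 72.78°.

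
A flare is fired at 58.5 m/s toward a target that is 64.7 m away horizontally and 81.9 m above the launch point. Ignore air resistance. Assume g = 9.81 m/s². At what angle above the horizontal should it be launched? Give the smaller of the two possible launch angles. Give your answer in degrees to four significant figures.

57.90°

Trajectory: y = x tanθ − g x² (1 + tan²θ)/(2v₀²). With x = 64.7, y = 81.9, v₀ = 58.5, g = 9.81:
6.000 tan²θ − 64.7 tanθ + (87.90) = 0.
tanθ = [64.7 ± √(64.7² − 4 × 6.000 × (87.90))] / (2 × 6.000) = (64.7 ± 45.57) / 12.00, giving tanθ = 1.594 or 9.189.
θ = 57.90° or 83.79°; the smaller is 57.90°.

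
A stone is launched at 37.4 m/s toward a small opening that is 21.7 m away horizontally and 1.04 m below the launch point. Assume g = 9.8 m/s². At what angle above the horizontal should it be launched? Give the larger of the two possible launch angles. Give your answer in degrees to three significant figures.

85.6°

Trajectory: y = x tanθ − g x² (1 + tan²θ)/(2v₀²). With x = 21.7, y = −1.04, v₀ = 37.4, g = 9.80:
1.650 tan²θ − 21.7 tanθ + (0.6096) = 0.
tanθ = [21.7 ± √(21.7² − 4 × 1.650 × (0.6096))] / (2 × 1.650) = (21.7 ± 21.61) / 3.299, giving tanθ = 0.02815 or 13.13.
θ = 1.613° or 85.64°; the larger is 85.64°.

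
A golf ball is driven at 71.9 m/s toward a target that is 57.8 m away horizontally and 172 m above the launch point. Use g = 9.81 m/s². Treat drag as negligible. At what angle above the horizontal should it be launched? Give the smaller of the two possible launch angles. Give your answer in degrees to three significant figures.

Trajectory: y = x tanθ − g x² (1 + tan²θ)/(2v₀²). With x = 57.8, y = 172, v₀ = 71.9, g = 9.81:
3.170 tan²θ − 57.8 tanθ + (175.2) = 0.
tanθ = [57.8 ± √(57.8² − 4 × 3.170 × (175.2))] / (2 × 3.170) = (57.8 ± 33.46) / 6.340, giving tanθ = 3.839 or 14.40.
θ = 75.40° or 86.03°; the smaller is 75.40°.

75.4°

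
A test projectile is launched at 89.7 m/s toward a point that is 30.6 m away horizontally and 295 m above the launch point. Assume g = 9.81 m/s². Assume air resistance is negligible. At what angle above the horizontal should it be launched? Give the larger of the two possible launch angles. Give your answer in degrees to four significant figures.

88.60°

Trajectory: y = x tanθ − g x² (1 + tan²θ)/(2v₀²). With x = 30.6, y = 295, v₀ = 89.7, g = 9.81:
0.5708 tan²θ − 30.6 tanθ + (295.6) = 0.
tanθ = [30.6 ± √(30.6² − 4 × 0.5708 × (295.6))] / (2 × 0.5708) = (30.6 ± 16.17) / 1.142, giving tanθ = 12.64 or 40.97.
θ = 85.48° or 88.60°; the larger is 88.60°.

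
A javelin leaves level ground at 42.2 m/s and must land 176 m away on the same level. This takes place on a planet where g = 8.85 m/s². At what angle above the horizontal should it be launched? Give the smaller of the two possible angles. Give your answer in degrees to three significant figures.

From R = (v₀²/g) sin 2θ: sin 2θ = 8.85 × 176 / 1780.8 = 0.8746.
2θ = 61.00° or 180° − 61.00° = 119.0°, so θ = 30.50° or 59.50°.
The smaller angle is 30.50°.

30.5°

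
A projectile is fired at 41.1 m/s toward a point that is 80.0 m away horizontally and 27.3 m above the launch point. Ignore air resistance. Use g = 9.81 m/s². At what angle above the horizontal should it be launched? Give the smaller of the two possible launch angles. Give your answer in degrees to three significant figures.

34.3°

Trajectory: y = x tanθ − g x² (1 + tan²θ)/(2v₀²). With x = 80.0, y = 27.3, v₀ = 41.1, g = 9.81:
18.58 tan²θ − 80.0 tanθ + (45.88) = 0.
tanθ = [80.0 ± √(80.0² − 4 × 18.58 × (45.88))] / (2 × 18.58) = (80.0 ± 54.67) / 37.17, giving tanθ = 0.6814 or 3.623.
θ = 34.27° or 74.57°; the smaller is 34.27°.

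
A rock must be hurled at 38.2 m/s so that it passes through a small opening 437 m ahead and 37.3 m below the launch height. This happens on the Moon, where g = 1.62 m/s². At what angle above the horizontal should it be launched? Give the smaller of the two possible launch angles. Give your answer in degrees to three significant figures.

Trajectory: y = x tanθ − g x² (1 + tan²θ)/(2v₀²). With x = 437, y = −37.3, v₀ = 38.2, g = 1.62:
106.0 tan²θ − 437 tanθ + (68.70) = 0.
tanθ = [437 ± √(437² − 4 × 106.0 × (68.70))] / (2 × 106.0) = (437 ± 402.3) / 212.0, giving tanθ = 0.1637 or 3.959.
θ = 9.298° or 75.82°; the smaller is 9.298°.

9.30°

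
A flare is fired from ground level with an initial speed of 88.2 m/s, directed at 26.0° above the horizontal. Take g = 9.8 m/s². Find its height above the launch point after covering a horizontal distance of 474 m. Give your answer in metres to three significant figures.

56.0 m

Components: vₓ = 88.20 cos 26.0° = 79.27 m/s, v_y0 = 88.20 sin 26.0° = 38.66 m/s.
At x = 474 m, t = x/vₓ = 474/79.27 = 5.979 s.
Height: y = v_y0 t − ½ g t² = 38.66 × 5.979 − 4.900 × 5.979² = 231.2 − 175.2 = 56.00 m.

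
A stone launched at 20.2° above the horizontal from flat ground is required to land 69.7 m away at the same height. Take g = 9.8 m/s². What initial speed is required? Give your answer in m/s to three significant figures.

32.5 m/s

From R = (v₀² / g) sin 2θ: v₀ = √(gR / sin 2θ).
v₀ = √(9.80 × 69.7 / sin 40.40°) = √(683.1 / 0.6481) = √1053.9 = 32.46 m/s.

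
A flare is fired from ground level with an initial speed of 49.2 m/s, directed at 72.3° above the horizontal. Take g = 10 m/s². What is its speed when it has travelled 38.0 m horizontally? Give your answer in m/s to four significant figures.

26.16 m/s

vₓ = 49.20 cos 72.3° = 14.96 m/s; v_y0 = 49.20 sin 72.3° = 46.87 m/s.
Time to reach x = 38.0 m: t = x/vₓ = 38.0/14.96 = 2.540 s.
Vertical velocity there: v_y = v_y0 − g t = 46.87 − 10.0 × 2.540 = 21.47 m/s.
Speed: √(vₓ² + v_y²) = √(14.96² + 21.47²) = 26.16 m/s.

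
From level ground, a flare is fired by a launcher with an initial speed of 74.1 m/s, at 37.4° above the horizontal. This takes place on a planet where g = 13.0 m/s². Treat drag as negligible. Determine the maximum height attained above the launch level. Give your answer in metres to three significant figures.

77.9 m

vₓ = 74.10 cos 37.4° = 58.87 m/s; v_y0 = 74.10 sin 37.4° = 45.01 m/s.
At the apex v_y = 0, so H = v_y0²/(2g) = 45.01²/26.00 = 77.91 m.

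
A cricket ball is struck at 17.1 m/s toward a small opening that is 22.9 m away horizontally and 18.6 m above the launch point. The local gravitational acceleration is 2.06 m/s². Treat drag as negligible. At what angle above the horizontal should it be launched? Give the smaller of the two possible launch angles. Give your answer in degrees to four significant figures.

Trajectory: y = x tanθ − g x² (1 + tan²θ)/(2v₀²). With x = 22.9, y = 18.6, v₀ = 17.1, g = 2.06:
1.847 tan²θ − 22.9 tanθ + (20.45) = 0.
tanθ = [22.9 ± √(22.9² − 4 × 1.847 × (20.45))] / (2 × 1.847) = (22.9 ± 19.32) / 3.694, giving tanθ = 0.9686 or 11.43.
θ = 44.09° or 85.00°; the smaller is 44.09°.

44.09°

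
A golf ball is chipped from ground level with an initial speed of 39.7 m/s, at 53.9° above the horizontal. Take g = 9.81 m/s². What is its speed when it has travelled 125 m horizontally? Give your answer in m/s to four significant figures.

Resolve: vₓ = 39.70 cos 53.9° = 23.39 m/s and v_y0 = 39.70 sin 53.9° = 32.08 m/s.
x = vₓ t ⇒ t = 125/23.39 = 5.344 s.
Vertical velocity there: v_y = v_y0 − g t = 32.08 − 9.81 × 5.344 = −20.35 m/s.
Speed: √(vₓ² + v_y²) = √(23.39² + 20.35²) = 31.00 m/s.

31.00 m/s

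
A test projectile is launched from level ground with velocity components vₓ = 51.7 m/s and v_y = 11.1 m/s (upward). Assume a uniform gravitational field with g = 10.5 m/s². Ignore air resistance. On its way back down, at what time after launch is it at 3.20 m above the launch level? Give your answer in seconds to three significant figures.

1.77 s

Set y = v_y0 t − ½ g t² = 3.20: 5.250 t² − 11.10 t + 3.20 = 0.
Quadratic formula: t = (11.10 ± √56.010) / 10.5 = (11.10 ± 7.484) / 10.5 → t = 0.3444 s or 1.770 s.
The descending-branch root is 1.770 s.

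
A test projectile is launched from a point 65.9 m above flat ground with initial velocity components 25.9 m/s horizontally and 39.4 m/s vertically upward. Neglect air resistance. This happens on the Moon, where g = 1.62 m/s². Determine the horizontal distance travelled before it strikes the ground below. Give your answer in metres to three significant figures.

Vertical motion (up positive, ground at y = 0): 0.8100 t² − (39.40) t − 65.9 = 0, so t = (39.40 + √(39.40² + 2·1.62·65.9)) / 1.62 = (39.40 + 42.02) / 1.62 = 50.26 s.
Horizontal distance: R = vₓ t = 25.90 × 50.26 = 1302 m.

1300 m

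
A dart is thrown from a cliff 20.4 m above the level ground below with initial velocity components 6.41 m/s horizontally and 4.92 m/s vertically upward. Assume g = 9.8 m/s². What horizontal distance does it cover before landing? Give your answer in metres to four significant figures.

With up positive and y = 0 at the ground: y(t) = 20.4 + (4.920) t − 4.900 t². Setting y = 0 and taking the positive root: t = [4.920 + √(4.920² + 2·9.80·20.4)] / 9.80 = (4.920 + 20.59) / 9.80 = 2.603 s.
Horizontal distance: R = vₓ t = 6.410 × 2.603 = 16.69 m.

16.69 m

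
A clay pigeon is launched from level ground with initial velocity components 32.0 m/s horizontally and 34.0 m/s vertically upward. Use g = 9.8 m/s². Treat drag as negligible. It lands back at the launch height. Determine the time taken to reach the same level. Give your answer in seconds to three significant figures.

Time of flight on level ground: T = 2 v_y0 / g = 2 × 34.00 / 9.80 = 6.939 s.

6.94 s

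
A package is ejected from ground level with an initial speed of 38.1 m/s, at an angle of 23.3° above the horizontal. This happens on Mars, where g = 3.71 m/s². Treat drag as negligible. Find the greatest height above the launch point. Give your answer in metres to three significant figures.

30.6 m

vₓ = 38.10 cos 23.3° = 34.99 m/s; v_y0 = 38.10 sin 23.3° = 15.07 m/s.
Maximum height: H = v_y0² / (2g) = 15.07² / (2 × 3.71) = 30.61 m.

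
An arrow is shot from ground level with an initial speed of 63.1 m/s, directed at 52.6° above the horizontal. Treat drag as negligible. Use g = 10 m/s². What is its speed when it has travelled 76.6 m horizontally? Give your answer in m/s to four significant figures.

48.76 m/s

Resolve: vₓ = 63.10 cos 52.6° = 38.33 m/s and v_y0 = 63.10 sin 52.6° = 50.13 m/s.
x = vₓ t ⇒ t = 76.6/38.33 = 1.999 s.
Vertical velocity there: v_y = v_y0 − g t = 50.13 − 10.0 × 1.999 = 30.14 m/s.
Speed: √(vₓ² + v_y²) = √(38.33² + 30.14²) = 48.76 m/s.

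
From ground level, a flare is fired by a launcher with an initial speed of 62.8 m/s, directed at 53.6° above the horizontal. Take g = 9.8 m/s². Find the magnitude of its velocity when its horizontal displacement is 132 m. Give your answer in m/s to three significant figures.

40.5 m/s

vₓ = 62.80 cos 53.6° = 37.27 m/s; v_y0 = 62.80 sin 53.6° = 50.55 m/s.
x = vₓ t ⇒ t = 132/37.27 = 3.542 s.
Vertical velocity there: v_y = v_y0 − g t = 50.55 − 9.80 × 3.542 = 15.84 m/s.
Speed: √(vₓ² + v_y²) = √(37.27² + 15.84²) = 40.49 m/s.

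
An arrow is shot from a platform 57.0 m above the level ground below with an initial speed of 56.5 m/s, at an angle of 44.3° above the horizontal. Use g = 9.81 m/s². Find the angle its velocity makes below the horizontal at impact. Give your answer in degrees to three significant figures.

Resolve: vₓ = 56.50 cos 44.3° = 40.44 m/s and v_y0 = 56.50 sin 44.3° = 39.46 m/s.
Vertical motion (up positive, ground at y = 0): 4.905 t² − (39.46) t − 57.0 = 0, so t = (39.46 + √(39.46² + 2·9.81·57.0)) / 9.81 = (39.46 + 51.72) / 9.81 = 9.295 s.
At impact: v_y = v_y0 − g t = −51.72 m/s; vₓ = 40.44 m/s.
Angle below horizontal: arctan(|v_y|/vₓ) = arctan(51.72/40.44) = 51.98°.

52.0°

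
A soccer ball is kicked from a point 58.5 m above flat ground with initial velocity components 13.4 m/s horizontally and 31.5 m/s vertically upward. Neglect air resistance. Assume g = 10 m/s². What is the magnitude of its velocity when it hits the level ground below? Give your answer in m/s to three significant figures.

48.4 m/s

With up positive and y = 0 at the ground: y(t) = 58.5 + (31.50) t − 5.000 t². Setting y = 0 and taking the positive root: t = [31.50 + √(31.50² + 2·10.0·58.5)] / 10.0 = (31.50 + 46.50) / 10.0 = 7.800 s.
Vertical velocity at impact: v_y = v_y0 − g t = 31.50 − 10.0 × 7.800 = −46.50 m/s.
Speed: |v| = √(vₓ² + v_y²) = √(13.40² + 46.50²) = 48.39 m/s.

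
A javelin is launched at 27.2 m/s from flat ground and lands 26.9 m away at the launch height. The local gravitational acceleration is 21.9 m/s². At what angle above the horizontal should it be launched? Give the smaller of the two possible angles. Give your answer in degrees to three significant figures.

26.4°

Level-ground range R = v₀² sin(2θ)/g ⇒ sin(2θ) = gR/v₀² = 21.9 × 26.9 / 27.2² = 0.7963.
2θ = 52.78° or 180° − 52.78° = 127.2°, so θ = 26.39° or 63.61°.
The smaller angle is 26.39°.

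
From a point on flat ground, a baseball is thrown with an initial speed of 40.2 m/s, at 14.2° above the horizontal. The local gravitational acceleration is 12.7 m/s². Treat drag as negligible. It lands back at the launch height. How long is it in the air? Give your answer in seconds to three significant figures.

1.55 s

Components: vₓ = 40.20 cos 14.2° = 38.97 m/s, v_y0 = 40.20 sin 14.2° = 9.861 m/s.
Time of flight on level ground: T = 2 v_y0 / g = 2 × 9.861 / 12.7 = 1.553 s.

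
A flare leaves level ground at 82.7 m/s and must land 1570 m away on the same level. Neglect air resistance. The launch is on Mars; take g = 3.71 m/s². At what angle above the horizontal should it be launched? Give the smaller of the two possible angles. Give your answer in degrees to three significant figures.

29.2°

From R = (v₀²/g) sin 2θ: sin 2θ = 3.71 × 1570 / 6839.3 = 0.8517.
2θ = 58.39° or 180° − 58.39° = 121.6°, so θ = 29.20° or 60.80°.
The smaller angle is 29.20°.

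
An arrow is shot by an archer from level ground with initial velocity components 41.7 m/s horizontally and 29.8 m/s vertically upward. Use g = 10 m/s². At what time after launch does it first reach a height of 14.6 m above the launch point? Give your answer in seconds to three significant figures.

0.539 s

Height y(t) = 29.80 t − 5.000 t² = 14.6 gives 5.000 t² − 29.80 t + 14.6 = 0.
t = [29.80 ± √(29.80² − 2·10.0·14.6)] / 10.0 = (29.80 ± 24.41) / 10.0, so t = 0.5386 s or t = 5.421 s.
The first (ascending) time is 0.5386 s.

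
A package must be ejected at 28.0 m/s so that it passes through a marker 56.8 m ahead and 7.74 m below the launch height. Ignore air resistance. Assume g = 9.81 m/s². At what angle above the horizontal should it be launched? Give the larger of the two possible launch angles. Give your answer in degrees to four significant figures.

Trajectory: y = x tanθ − g x² (1 + tan²θ)/(2v₀²). With x = 56.8, y = −7.74, v₀ = 28.0, g = 9.81:
20.18 tan²θ − 56.8 tanθ + (12.44) = 0.
tanθ = [56.8 ± √(56.8² − 4 × 20.18 × (12.44))] / (2 × 20.18) = (56.8 ± 47.13) / 40.37, giving tanθ = 0.2395 or 2.575.
θ = 13.47° or 68.77°; the larger is 68.77°.

68.77°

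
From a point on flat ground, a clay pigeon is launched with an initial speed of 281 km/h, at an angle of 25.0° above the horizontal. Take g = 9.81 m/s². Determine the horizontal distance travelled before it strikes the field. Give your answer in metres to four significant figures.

475.8 m

Convert: 281 km/h = 281/3.6 = 78.06 m/s.
Resolve: vₓ = 78.06 cos 25.0° = 70.74 m/s and v_y0 = 78.06 sin 25.0° = 32.99 m/s.
Flight time T = 2 v_y0 / g = 6.725 s.
Range: R = vₓ T = 70.74 × 6.725 = 475.8 m.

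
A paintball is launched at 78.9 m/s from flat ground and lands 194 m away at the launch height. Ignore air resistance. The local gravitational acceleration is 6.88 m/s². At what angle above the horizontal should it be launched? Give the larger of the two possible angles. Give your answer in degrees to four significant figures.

R = v₀² sin 2θ / g gives sin 2θ = gR/v₀² = 6.88·194/78.9² = 0.2144.
2θ = 12.38° or 180° − 12.38° = 167.6°, so θ = 6.190° or 83.81°.
The larger angle is 83.81°.

83.81°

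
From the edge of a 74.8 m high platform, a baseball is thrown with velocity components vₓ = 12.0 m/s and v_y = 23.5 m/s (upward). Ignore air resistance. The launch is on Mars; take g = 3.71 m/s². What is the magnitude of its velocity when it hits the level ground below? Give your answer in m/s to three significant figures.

The projectile lands when y = 74.8 + (23.50) t − ½·3.71·t² = 0. Positive root: t = (23.50 + √(23.50² + 2·3.71·74.8)) / 3.71 = (23.50 + 33.28) / 3.71 = 15.30 s.
Vertical velocity at impact: v_y = v_y0 − g t = 23.50 − 3.71 × 15.30 = −33.28 m/s.
Speed: |v| = √(vₓ² + v_y²) = √(12.00² + 33.28²) = 35.37 m/s.

35.4 m/s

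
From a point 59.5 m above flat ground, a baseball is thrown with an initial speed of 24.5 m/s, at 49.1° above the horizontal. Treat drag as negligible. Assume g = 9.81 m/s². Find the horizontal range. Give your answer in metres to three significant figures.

93.8 m

Horizontal component vₓ = 24.50 cos 49.1° = 16.04 m/s; vertical v_y0 = 24.50 sin 49.1° = 18.52 m/s.
Vertical motion (up positive, ground at y = 0): 4.905 t² − (18.52) t − 59.5 = 0, so t = (18.52 + √(18.52² + 2·9.81·59.5)) / 9.81 = (18.52 + 38.86) / 9.81 = 5.849 s.
Horizontal distance: R = vₓ t = 16.04 × 5.849 = 93.83 m.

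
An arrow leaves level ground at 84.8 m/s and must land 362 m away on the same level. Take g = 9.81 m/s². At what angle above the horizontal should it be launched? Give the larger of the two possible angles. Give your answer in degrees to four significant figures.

R = v₀² sin 2θ / g gives sin 2θ = gR/v₀² = 9.81·362/84.8² = 0.4938.
2θ = 29.59° or 180° − 29.59° = 150.4°, so θ = 14.80° or 75.20°.
The larger angle is 75.20°.

75.20°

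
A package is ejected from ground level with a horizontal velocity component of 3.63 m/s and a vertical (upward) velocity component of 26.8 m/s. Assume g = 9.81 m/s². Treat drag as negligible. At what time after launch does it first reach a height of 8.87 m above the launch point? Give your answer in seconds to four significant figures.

Set y = v_y0 t − ½ g t² = 8.87: 4.905 t² − 26.80 t + 8.87 = 0.
Quadratic formula: t = (26.80 ± √544.21) / 9.81 = (26.80 ± 23.33) / 9.81 → t = 0.3539 s or 5.110 s.
The first (ascending) time is 0.3539 s.

0.3539 s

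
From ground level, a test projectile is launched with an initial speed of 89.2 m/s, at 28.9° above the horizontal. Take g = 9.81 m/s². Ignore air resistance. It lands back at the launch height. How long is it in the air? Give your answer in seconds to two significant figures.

8.8 s

Resolve: vₓ = 89.20 cos 28.9° = 78.09 m/s and v_y0 = 89.20 sin 28.9° = 43.11 m/s.
It returns to y = 0 when t = 2 v_y0 / g = 2(43.11)/9.81 = 8.789 s.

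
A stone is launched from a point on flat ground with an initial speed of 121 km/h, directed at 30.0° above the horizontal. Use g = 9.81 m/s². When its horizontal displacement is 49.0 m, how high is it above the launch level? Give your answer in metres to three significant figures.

Convert: 121 km/h = 121/3.6 = 33.61 m/s.
Components: vₓ = 33.61 cos 30.0° = 29.11 m/s, v_y0 = 33.61 sin 30.0° = 16.81 m/s.
x = vₓ t ⇒ t = 49.0/29.11 = 1.683 s.
Height: y = v_y0 t − ½ g t² = 16.81 × 1.683 − 4.905 × 1.683² = 28.29 − 13.90 = 14.39 m.

14.4 m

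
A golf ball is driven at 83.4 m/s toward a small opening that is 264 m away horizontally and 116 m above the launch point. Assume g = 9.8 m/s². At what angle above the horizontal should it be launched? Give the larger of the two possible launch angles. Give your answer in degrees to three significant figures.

77.9°

Trajectory: y = x tanθ − g x² (1 + tan²θ)/(2v₀²). With x = 264, y = 116, v₀ = 83.4, g = 9.80:
49.10 tan²θ − 264 tanθ + (165.1) = 0.
tanθ = [264 ± √(264² − 4 × 49.10 × (165.1))] / (2 × 49.10) = (264 ± 193.1) / 98.20, giving tanθ = 0.7224 or 4.654.
θ = 35.85° or 77.87°; the larger is 77.87°.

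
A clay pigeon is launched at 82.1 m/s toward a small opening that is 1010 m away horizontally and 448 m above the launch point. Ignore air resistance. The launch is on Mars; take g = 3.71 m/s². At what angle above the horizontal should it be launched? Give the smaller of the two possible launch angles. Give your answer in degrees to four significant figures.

44.97°

Trajectory: y = x tanθ − g x² (1 + tan²θ)/(2v₀²). With x = 1010, y = 448, v₀ = 82.1, g = 3.71:
280.7 tan²θ − 1010 tanθ + (728.7) = 0.
tanθ = [1010 ± √(1010² − 4 × 280.7 × (728.7))] / (2 × 280.7) = (1010 ± 449.2) / 561.5, giving tanθ = 0.9988 or 2.599.
θ = 44.97° or 68.95°; the smaller is 44.97°.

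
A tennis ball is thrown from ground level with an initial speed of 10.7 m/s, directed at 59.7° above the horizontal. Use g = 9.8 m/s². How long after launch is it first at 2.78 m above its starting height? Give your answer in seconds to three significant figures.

Horizontal component vₓ = 10.70 cos 59.7° = 5.398 m/s; vertical v_y0 = 10.70 sin 59.7° = 9.238 m/s.
Height y(t) = 9.238 t − 4.900 t² = 2.78 gives 4.900 t² − 9.238 t + 2.78 = 0.
Quadratic formula: t = (9.238 ± √30.859) / 9.80 = (9.238 ± 5.555) / 9.80 → t = 0.3758 s or 1.510 s.
The first (ascending) time is 0.3758 s.

0.376 s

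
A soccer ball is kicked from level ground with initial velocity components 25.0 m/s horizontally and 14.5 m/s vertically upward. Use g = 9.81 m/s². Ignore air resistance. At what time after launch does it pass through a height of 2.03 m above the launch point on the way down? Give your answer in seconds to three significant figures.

Height y(t) = 14.50 t − 4.905 t² = 2.03 gives 4.905 t² − 14.50 t + 2.03 = 0.
t = [14.50 ± √(14.50² − 2·9.81·2.03)] / 9.81 = (14.50 ± 13.05) / 9.81, so t = 0.1473 s or t = 2.809 s.
The descending-branch root is 2.809 s.

2.81 s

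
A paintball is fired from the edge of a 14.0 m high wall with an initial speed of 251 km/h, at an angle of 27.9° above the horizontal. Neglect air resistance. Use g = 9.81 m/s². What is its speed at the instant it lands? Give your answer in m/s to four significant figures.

Convert: 251 km/h = 251/3.6 = 69.72 m/s.
Components: vₓ = 69.72 cos 27.9° = 61.62 m/s, v_y0 = 69.72 sin 27.9° = 32.63 m/s.
The projectile lands when y = 14.0 + (32.63) t − ½·9.81·t² = 0. Positive root: t = (32.63 + √(32.63² + 2·9.81·14.0)) / 9.81 = (32.63 + 36.59) / 9.81 = 7.056 s.
Vertical velocity at impact: v_y = v_y0 − g t = 32.63 − 9.81 × 7.056 = −36.59 m/s.
Speed: |v| = √(vₓ² + v_y²) = √(61.62² + 36.59²) = 71.66 m/s.

71.66 m/s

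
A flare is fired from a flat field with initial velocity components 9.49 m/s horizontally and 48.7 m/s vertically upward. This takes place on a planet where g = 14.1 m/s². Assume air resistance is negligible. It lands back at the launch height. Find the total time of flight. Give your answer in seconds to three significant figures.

6.91 s

It returns to y = 0 when t = 2 v_y0 / g = 2(48.70)/14.1 = 6.908 s.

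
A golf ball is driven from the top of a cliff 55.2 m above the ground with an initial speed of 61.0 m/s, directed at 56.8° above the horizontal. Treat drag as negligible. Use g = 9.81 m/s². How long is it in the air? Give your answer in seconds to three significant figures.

11.4 s

Horizontal component vₓ = 61.00 cos 56.8° = 33.40 m/s; vertical v_y0 = 61.00 sin 56.8° = 51.04 m/s.
Vertical motion (up positive, ground at y = 0): 4.905 t² − (51.04) t − 55.2 = 0, so t = (51.04 + √(51.04² + 2·9.81·55.2)) / 9.81 = (51.04 + 60.73) / 9.81 = 11.39 s.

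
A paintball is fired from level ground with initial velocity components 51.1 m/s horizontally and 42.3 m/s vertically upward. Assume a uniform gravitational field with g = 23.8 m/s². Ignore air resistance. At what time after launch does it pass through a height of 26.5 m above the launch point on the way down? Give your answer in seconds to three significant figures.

2.74 s

Set y = v_y0 t − ½ g t² = 26.5: 11.90 t² − 42.30 t + 26.5 = 0.
Quadratic formula: t = (42.30 ± √527.89) / 23.8 = (42.30 ± 22.98) / 23.8 → t = 0.8119 s or 2.743 s.
The descending-branch root is 2.743 s.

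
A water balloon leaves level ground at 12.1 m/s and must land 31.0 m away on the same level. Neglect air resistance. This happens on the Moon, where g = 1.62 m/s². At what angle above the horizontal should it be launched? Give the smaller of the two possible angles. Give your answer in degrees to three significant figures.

From R = (v₀²/g) sin 2θ: sin 2θ = 1.62 × 31.0 / 146.41 = 0.3430.
2θ = 20.06° or 180° − 20.06° = 159.9°, so θ = 10.03° or 79.97°.
The smaller angle is 10.03°.

10.0°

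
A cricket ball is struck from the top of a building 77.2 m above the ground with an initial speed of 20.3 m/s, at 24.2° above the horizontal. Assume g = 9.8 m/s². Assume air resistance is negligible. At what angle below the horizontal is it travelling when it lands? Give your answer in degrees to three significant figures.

65.0°

Horizontal component vₓ = 20.30 cos 24.2° = 18.52 m/s; vertical v_y0 = 20.30 sin 24.2° = 8.321 m/s.
With up positive and y = 0 at the ground: y(t) = 77.2 + (8.321) t − 4.900 t². Setting y = 0 and taking the positive root: t = [8.321 + √(8.321² + 2·9.80·77.2)] / 9.80 = (8.321 + 39.78) / 9.80 = 4.908 s.
At impact: v_y = v_y0 − g t = −39.78 m/s; vₓ = 18.52 m/s.
Angle below horizontal: arctan(|v_y|/vₓ) = arctan(39.78/18.52) = 65.04°.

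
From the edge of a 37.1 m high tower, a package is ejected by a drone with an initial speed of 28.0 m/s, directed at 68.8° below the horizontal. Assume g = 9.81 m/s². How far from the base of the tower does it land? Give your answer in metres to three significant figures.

11.8 m

Components: vₓ = 28.00 cos 68.8° = 10.13 m/s, v_y0 = −26.11 m/s (downward).
The projectile lands when y = 37.1 + (−26.11) t − ½·9.81·t² = 0. Positive root: t = (−26.11 + √(26.11² + 2·9.81·37.1)) / 9.81 = (−26.11 + 37.54) / 9.81 = 1.166 s.
Horizontal distance: R = vₓ t = 10.13 × 1.166 = 11.80 m.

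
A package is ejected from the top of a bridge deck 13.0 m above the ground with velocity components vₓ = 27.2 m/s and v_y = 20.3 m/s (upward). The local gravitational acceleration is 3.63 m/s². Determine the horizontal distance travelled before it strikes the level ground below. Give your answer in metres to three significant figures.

321 m

The projectile lands when y = 13.0 + (20.30) t − ½·3.63·t² = 0. Positive root: t = (20.30 + √(20.30² + 2·3.63·13.0)) / 3.63 = (20.30 + 22.50) / 3.63 = 11.79 s.
Horizontal distance: R = vₓ t = 27.20 × 11.79 = 320.7 m.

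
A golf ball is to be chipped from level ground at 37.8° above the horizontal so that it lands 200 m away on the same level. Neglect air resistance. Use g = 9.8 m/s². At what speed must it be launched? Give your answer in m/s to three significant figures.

45.0 m/s

From R = (v₀² / g) sin 2θ: v₀ = √(gR / sin 2θ).
v₀ = √(9.80 × 200 / sin 75.60°) = √(1960 / 0.9686) = √2023.6 = 44.98 m/s.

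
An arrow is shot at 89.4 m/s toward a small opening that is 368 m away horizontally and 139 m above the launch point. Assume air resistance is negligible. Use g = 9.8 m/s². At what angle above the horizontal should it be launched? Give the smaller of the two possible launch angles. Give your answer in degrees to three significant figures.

35.8°

Trajectory: y = x tanθ − g x² (1 + tan²θ)/(2v₀²). With x = 368, y = 139, v₀ = 89.4, g = 9.80:
83.03 tan²θ − 368 tanθ + (222.0) = 0.
tanθ = [368 ± √(368² − 4 × 83.03 × (222.0))] / (2 × 83.03) = (368 ± 248.4) / 166.1, giving tanθ = 0.7204 or 3.712.
θ = 35.77° or 74.92°; the smaller is 35.77°.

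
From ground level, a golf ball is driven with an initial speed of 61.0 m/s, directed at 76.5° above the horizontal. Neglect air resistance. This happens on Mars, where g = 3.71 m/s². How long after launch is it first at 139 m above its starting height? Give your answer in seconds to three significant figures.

2.55 s

Horizontal component vₓ = 61.00 cos 76.5° = 14.24 m/s; vertical v_y0 = 61.00 sin 76.5° = 59.31 m/s.
Require v_y0 t − ½ g t² = 139, i.e. 1.855 t² − 59.31 t + 139 = 0.
t = [59.31 ± √(59.31² − 2·3.71·139)] / 3.71 = (59.31 ± 49.87) / 3.71, so t = 2.546 s or t = 29.43 s.
The first (ascending) time is 2.546 s.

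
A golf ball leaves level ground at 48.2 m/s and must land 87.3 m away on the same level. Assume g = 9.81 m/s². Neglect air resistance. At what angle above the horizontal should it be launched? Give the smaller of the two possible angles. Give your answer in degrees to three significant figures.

10.8°

From R = (v₀²/g) sin 2θ: sin 2θ = 9.81 × 87.3 / 2323.2 = 0.3686.
2θ = 21.63° or 180° − 21.63° = 158.4°, so θ = 10.82° or 79.18°.
The smaller angle is 10.82°.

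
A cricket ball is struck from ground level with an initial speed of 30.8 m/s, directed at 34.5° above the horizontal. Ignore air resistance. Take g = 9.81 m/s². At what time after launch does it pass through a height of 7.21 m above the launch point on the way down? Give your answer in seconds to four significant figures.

vₓ = 30.80 cos 34.5° = 25.38 m/s; v_y0 = 30.80 sin 34.5° = 17.45 m/s.
Require v_y0 t − ½ g t² = 7.21, i.e. 4.905 t² − 17.45 t + 7.21 = 0.
Quadratic formula: t = (17.45 ± √162.88) / 9.81 = (17.45 ± 12.76) / 9.81 → t = 0.4774 s or 3.079 s.
The descending-branch root is 3.079 s.

3.079 s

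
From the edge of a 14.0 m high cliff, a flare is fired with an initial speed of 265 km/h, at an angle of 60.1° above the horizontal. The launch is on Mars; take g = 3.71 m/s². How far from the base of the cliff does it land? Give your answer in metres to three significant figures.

Convert: 265 km/h = 265/3.6 = 73.61 m/s.
Resolve: vₓ = 73.61 cos 60.1° = 36.69 m/s and v_y0 = 73.61 sin 60.1° = 63.81 m/s.
Vertical motion (up positive, ground at y = 0): 1.855 t² − (63.81) t − 14.0 = 0, so t = (63.81 + √(63.81² + 2·3.71·14.0)) / 3.71 = (63.81 + 64.62) / 3.71 = 34.62 s.
Horizontal distance: R = vₓ t = 36.69 × 34.62 = 1270 m.

1270 m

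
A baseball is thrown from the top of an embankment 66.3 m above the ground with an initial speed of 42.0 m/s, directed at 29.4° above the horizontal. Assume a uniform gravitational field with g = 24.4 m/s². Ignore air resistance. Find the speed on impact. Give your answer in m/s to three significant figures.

Components: vₓ = 42.00 cos 29.4° = 36.59 m/s, v_y0 = 42.00 sin 29.4° = 20.62 m/s.
Vertical motion (up positive, ground at y = 0): 12.20 t² − (20.62) t − 66.3 = 0, so t = (20.62 + √(20.62² + 2·24.4·66.3)) / 24.4 = (20.62 + 60.50) / 24.4 = 3.325 s.
Vertical velocity at impact: v_y = v_y0 − g t = 20.62 − 24.4 × 3.325 = −60.50 m/s.
Speed: |v| = √(vₓ² + v_y²) = √(36.59² + 60.50²) = 70.71 m/s.

70.7 m/s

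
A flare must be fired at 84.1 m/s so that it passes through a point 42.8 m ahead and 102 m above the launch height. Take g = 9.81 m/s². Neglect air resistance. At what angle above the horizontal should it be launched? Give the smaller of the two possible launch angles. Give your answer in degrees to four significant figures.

69.08°

Trajectory: y = x tanθ − g x² (1 + tan²θ)/(2v₀²). With x = 42.8, y = 102, v₀ = 84.1, g = 9.81:
1.270 tan²θ − 42.8 tanθ + (103.3) = 0.
tanθ = [42.8 ± √(42.8² − 4 × 1.270 × (103.3))] / (2 × 1.270) = (42.8 ± 36.15) / 2.541, giving tanθ = 2.616 or 31.07.
θ = 69.08° or 88.16°; the smaller is 69.08°.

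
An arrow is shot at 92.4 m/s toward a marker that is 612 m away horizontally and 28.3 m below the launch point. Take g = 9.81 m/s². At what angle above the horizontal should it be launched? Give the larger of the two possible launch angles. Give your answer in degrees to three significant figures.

68.2°

Trajectory: y = x tanθ − g x² (1 + tan²θ)/(2v₀²). With x = 612, y = −28.3, v₀ = 92.4, g = 9.81:
215.2 tan²θ − 612 tanθ + (186.9) = 0.
tanθ = [612 ± √(612² − 4 × 215.2 × (186.9))] / (2 × 215.2) = (612 ± 462.3) / 430.4, giving tanθ = 0.3479 or 2.496.
θ = 19.18° or 68.17°; the larger is 68.17°.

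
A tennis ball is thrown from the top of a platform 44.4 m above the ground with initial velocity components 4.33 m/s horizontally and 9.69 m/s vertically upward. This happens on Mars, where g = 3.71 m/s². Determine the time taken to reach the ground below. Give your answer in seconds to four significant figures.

With up positive and y = 0 at the ground: y(t) = 44.4 + (9.690) t − 1.855 t². Setting y = 0 and taking the positive root: t = [9.690 + √(9.690² + 2·3.71·44.4)] / 3.71 = (9.690 + 20.58) / 3.71 = 8.158 s.

8.158 s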